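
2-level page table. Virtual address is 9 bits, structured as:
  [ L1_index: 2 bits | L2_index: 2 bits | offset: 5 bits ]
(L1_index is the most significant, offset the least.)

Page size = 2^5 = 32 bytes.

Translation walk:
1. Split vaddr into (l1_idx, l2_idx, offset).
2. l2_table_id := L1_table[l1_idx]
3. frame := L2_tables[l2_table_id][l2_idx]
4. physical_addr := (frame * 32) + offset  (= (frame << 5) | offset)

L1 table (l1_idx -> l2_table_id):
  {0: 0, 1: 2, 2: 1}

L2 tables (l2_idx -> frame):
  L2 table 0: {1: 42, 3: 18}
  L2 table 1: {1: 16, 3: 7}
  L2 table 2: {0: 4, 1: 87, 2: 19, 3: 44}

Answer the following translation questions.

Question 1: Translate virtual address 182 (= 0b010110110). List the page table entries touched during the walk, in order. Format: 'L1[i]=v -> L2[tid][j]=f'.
vaddr = 182 = 0b010110110
Split: l1_idx=1, l2_idx=1, offset=22

Answer: L1[1]=2 -> L2[2][1]=87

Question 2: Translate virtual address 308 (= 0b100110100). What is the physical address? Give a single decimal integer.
Answer: 532

Derivation:
vaddr = 308 = 0b100110100
Split: l1_idx=2, l2_idx=1, offset=20
L1[2] = 1
L2[1][1] = 16
paddr = 16 * 32 + 20 = 532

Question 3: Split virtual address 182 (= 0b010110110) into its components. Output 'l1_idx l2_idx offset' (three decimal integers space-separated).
vaddr = 182 = 0b010110110
  top 2 bits -> l1_idx = 1
  next 2 bits -> l2_idx = 1
  bottom 5 bits -> offset = 22

Answer: 1 1 22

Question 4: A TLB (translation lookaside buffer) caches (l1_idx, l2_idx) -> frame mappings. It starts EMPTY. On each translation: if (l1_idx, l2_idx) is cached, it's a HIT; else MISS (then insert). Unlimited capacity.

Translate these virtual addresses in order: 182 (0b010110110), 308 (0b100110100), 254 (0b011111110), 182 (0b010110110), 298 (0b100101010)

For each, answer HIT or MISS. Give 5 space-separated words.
vaddr=182: (1,1) not in TLB -> MISS, insert
vaddr=308: (2,1) not in TLB -> MISS, insert
vaddr=254: (1,3) not in TLB -> MISS, insert
vaddr=182: (1,1) in TLB -> HIT
vaddr=298: (2,1) in TLB -> HIT

Answer: MISS MISS MISS HIT HIT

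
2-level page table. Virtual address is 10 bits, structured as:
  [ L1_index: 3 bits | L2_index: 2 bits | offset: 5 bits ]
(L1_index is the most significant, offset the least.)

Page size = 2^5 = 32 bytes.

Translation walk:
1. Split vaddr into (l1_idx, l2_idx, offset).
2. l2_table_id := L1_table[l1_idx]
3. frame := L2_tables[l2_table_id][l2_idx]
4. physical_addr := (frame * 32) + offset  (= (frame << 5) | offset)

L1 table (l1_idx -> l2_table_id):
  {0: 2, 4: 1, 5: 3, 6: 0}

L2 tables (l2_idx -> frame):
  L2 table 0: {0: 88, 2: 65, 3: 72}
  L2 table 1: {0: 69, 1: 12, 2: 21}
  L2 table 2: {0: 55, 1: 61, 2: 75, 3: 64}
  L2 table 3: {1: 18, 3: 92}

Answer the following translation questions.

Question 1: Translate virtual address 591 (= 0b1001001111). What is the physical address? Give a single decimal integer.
Answer: 687

Derivation:
vaddr = 591 = 0b1001001111
Split: l1_idx=4, l2_idx=2, offset=15
L1[4] = 1
L2[1][2] = 21
paddr = 21 * 32 + 15 = 687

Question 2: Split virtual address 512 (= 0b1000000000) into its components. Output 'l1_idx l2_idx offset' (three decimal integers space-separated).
vaddr = 512 = 0b1000000000
  top 3 bits -> l1_idx = 4
  next 2 bits -> l2_idx = 0
  bottom 5 bits -> offset = 0

Answer: 4 0 0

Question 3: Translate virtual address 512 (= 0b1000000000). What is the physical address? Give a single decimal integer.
Answer: 2208

Derivation:
vaddr = 512 = 0b1000000000
Split: l1_idx=4, l2_idx=0, offset=0
L1[4] = 1
L2[1][0] = 69
paddr = 69 * 32 + 0 = 2208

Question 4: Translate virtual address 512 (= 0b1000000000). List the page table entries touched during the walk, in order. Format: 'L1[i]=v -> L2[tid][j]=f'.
Answer: L1[4]=1 -> L2[1][0]=69

Derivation:
vaddr = 512 = 0b1000000000
Split: l1_idx=4, l2_idx=0, offset=0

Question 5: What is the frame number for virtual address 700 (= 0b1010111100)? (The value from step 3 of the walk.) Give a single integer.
vaddr = 700: l1_idx=5, l2_idx=1
L1[5] = 3; L2[3][1] = 18

Answer: 18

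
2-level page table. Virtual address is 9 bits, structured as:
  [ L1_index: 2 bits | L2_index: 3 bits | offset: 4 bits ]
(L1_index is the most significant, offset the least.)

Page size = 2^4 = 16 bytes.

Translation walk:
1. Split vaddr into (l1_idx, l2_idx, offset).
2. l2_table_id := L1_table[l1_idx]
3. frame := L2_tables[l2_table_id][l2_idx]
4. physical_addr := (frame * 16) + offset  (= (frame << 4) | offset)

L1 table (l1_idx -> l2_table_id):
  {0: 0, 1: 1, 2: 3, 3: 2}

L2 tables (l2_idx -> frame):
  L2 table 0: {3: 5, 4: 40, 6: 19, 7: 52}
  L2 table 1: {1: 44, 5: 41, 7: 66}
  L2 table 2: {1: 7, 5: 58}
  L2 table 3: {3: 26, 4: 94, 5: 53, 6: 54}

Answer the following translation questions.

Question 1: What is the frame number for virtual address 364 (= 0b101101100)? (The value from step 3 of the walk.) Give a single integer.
Answer: 54

Derivation:
vaddr = 364: l1_idx=2, l2_idx=6
L1[2] = 3; L2[3][6] = 54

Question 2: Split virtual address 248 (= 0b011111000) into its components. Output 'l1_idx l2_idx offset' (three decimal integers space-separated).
vaddr = 248 = 0b011111000
  top 2 bits -> l1_idx = 1
  next 3 bits -> l2_idx = 7
  bottom 4 bits -> offset = 8

Answer: 1 7 8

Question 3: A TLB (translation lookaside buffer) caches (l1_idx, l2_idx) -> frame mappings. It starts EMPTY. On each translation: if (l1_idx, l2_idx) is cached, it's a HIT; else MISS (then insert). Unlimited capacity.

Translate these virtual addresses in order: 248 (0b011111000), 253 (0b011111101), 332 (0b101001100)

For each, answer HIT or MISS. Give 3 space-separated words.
Answer: MISS HIT MISS

Derivation:
vaddr=248: (1,7) not in TLB -> MISS, insert
vaddr=253: (1,7) in TLB -> HIT
vaddr=332: (2,4) not in TLB -> MISS, insert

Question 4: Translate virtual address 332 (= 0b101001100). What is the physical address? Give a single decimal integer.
vaddr = 332 = 0b101001100
Split: l1_idx=2, l2_idx=4, offset=12
L1[2] = 3
L2[3][4] = 94
paddr = 94 * 16 + 12 = 1516

Answer: 1516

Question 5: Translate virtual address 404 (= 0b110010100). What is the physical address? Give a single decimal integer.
Answer: 116

Derivation:
vaddr = 404 = 0b110010100
Split: l1_idx=3, l2_idx=1, offset=4
L1[3] = 2
L2[2][1] = 7
paddr = 7 * 16 + 4 = 116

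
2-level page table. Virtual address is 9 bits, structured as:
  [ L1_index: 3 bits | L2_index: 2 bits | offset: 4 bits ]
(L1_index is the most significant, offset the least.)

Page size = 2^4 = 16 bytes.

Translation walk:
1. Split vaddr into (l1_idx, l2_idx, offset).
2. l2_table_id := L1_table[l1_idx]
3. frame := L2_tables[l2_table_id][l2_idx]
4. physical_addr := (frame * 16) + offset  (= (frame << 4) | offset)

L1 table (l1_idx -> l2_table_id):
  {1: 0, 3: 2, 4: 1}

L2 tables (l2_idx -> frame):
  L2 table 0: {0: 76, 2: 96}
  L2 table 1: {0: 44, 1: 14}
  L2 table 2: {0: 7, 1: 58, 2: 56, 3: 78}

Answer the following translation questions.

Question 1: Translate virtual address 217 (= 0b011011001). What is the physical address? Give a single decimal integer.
vaddr = 217 = 0b011011001
Split: l1_idx=3, l2_idx=1, offset=9
L1[3] = 2
L2[2][1] = 58
paddr = 58 * 16 + 9 = 937

Answer: 937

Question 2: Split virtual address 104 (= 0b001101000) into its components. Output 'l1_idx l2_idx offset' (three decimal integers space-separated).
Answer: 1 2 8

Derivation:
vaddr = 104 = 0b001101000
  top 3 bits -> l1_idx = 1
  next 2 bits -> l2_idx = 2
  bottom 4 bits -> offset = 8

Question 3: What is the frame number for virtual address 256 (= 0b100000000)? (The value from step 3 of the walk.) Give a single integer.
Answer: 44

Derivation:
vaddr = 256: l1_idx=4, l2_idx=0
L1[4] = 1; L2[1][0] = 44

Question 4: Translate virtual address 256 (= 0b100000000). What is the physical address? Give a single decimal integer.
vaddr = 256 = 0b100000000
Split: l1_idx=4, l2_idx=0, offset=0
L1[4] = 1
L2[1][0] = 44
paddr = 44 * 16 + 0 = 704

Answer: 704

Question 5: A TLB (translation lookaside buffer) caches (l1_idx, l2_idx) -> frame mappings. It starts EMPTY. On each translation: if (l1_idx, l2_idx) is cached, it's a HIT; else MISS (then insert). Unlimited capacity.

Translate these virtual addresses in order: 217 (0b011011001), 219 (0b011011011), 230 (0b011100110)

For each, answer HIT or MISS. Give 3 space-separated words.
Answer: MISS HIT MISS

Derivation:
vaddr=217: (3,1) not in TLB -> MISS, insert
vaddr=219: (3,1) in TLB -> HIT
vaddr=230: (3,2) not in TLB -> MISS, insert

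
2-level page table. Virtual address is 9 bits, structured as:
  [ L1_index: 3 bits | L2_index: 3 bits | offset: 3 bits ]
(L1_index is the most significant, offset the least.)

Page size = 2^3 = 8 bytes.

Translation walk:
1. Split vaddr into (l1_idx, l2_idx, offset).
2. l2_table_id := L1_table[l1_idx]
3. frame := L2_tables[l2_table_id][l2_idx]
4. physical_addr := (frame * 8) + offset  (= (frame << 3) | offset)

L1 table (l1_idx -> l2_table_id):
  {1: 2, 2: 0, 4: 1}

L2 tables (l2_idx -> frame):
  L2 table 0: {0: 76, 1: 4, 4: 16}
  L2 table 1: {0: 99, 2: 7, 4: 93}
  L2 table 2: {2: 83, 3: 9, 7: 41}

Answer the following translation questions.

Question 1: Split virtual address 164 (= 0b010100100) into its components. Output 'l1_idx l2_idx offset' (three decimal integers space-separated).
vaddr = 164 = 0b010100100
  top 3 bits -> l1_idx = 2
  next 3 bits -> l2_idx = 4
  bottom 3 bits -> offset = 4

Answer: 2 4 4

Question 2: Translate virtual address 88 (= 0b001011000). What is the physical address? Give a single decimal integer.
vaddr = 88 = 0b001011000
Split: l1_idx=1, l2_idx=3, offset=0
L1[1] = 2
L2[2][3] = 9
paddr = 9 * 8 + 0 = 72

Answer: 72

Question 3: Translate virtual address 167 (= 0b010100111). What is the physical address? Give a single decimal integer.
vaddr = 167 = 0b010100111
Split: l1_idx=2, l2_idx=4, offset=7
L1[2] = 0
L2[0][4] = 16
paddr = 16 * 8 + 7 = 135

Answer: 135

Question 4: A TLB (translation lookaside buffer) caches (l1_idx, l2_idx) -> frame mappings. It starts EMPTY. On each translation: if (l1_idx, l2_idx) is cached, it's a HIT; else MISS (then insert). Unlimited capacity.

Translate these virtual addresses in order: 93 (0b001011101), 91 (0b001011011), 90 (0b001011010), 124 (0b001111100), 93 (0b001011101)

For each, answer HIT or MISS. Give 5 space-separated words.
vaddr=93: (1,3) not in TLB -> MISS, insert
vaddr=91: (1,3) in TLB -> HIT
vaddr=90: (1,3) in TLB -> HIT
vaddr=124: (1,7) not in TLB -> MISS, insert
vaddr=93: (1,3) in TLB -> HIT

Answer: MISS HIT HIT MISS HIT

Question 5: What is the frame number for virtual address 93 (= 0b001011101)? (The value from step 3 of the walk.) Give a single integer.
Answer: 9

Derivation:
vaddr = 93: l1_idx=1, l2_idx=3
L1[1] = 2; L2[2][3] = 9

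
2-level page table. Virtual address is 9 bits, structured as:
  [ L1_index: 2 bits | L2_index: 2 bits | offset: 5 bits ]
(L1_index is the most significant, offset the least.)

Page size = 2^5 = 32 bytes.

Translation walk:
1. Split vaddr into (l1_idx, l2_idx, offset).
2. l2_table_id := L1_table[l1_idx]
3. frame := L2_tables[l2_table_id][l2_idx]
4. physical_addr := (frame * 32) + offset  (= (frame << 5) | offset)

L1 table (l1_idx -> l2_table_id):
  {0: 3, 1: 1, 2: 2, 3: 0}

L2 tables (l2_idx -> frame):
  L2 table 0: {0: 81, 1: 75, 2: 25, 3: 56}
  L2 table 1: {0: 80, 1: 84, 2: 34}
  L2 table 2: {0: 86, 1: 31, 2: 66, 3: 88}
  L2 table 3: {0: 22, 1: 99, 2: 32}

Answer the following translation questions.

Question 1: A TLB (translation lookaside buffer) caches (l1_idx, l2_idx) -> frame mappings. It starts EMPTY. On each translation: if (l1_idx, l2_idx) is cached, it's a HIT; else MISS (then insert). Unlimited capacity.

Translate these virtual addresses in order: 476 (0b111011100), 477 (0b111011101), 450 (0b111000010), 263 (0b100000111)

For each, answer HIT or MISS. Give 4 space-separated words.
Answer: MISS HIT HIT MISS

Derivation:
vaddr=476: (3,2) not in TLB -> MISS, insert
vaddr=477: (3,2) in TLB -> HIT
vaddr=450: (3,2) in TLB -> HIT
vaddr=263: (2,0) not in TLB -> MISS, insert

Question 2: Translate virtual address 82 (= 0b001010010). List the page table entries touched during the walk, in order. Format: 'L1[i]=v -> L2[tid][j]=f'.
Answer: L1[0]=3 -> L2[3][2]=32

Derivation:
vaddr = 82 = 0b001010010
Split: l1_idx=0, l2_idx=2, offset=18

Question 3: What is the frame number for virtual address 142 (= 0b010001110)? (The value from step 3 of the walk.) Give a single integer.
vaddr = 142: l1_idx=1, l2_idx=0
L1[1] = 1; L2[1][0] = 80

Answer: 80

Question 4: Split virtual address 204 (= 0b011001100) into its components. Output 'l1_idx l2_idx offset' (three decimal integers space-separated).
Answer: 1 2 12

Derivation:
vaddr = 204 = 0b011001100
  top 2 bits -> l1_idx = 1
  next 2 bits -> l2_idx = 2
  bottom 5 bits -> offset = 12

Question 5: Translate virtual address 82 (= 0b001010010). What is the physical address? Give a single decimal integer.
vaddr = 82 = 0b001010010
Split: l1_idx=0, l2_idx=2, offset=18
L1[0] = 3
L2[3][2] = 32
paddr = 32 * 32 + 18 = 1042

Answer: 1042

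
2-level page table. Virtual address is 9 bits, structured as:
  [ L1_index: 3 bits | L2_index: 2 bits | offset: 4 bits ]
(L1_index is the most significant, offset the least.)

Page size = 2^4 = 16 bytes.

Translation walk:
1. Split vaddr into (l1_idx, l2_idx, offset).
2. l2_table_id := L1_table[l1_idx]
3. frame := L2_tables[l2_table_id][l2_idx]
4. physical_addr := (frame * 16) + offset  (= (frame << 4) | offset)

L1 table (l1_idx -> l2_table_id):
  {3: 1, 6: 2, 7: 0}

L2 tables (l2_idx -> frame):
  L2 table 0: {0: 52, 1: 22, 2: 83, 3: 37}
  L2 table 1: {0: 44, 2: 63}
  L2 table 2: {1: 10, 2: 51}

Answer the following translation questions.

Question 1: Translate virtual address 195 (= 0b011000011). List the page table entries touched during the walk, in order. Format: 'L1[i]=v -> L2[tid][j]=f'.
Answer: L1[3]=1 -> L2[1][0]=44

Derivation:
vaddr = 195 = 0b011000011
Split: l1_idx=3, l2_idx=0, offset=3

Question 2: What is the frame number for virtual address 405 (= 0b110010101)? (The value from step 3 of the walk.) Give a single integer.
Answer: 10

Derivation:
vaddr = 405: l1_idx=6, l2_idx=1
L1[6] = 2; L2[2][1] = 10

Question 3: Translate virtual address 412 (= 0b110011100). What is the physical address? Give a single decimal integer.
vaddr = 412 = 0b110011100
Split: l1_idx=6, l2_idx=1, offset=12
L1[6] = 2
L2[2][1] = 10
paddr = 10 * 16 + 12 = 172

Answer: 172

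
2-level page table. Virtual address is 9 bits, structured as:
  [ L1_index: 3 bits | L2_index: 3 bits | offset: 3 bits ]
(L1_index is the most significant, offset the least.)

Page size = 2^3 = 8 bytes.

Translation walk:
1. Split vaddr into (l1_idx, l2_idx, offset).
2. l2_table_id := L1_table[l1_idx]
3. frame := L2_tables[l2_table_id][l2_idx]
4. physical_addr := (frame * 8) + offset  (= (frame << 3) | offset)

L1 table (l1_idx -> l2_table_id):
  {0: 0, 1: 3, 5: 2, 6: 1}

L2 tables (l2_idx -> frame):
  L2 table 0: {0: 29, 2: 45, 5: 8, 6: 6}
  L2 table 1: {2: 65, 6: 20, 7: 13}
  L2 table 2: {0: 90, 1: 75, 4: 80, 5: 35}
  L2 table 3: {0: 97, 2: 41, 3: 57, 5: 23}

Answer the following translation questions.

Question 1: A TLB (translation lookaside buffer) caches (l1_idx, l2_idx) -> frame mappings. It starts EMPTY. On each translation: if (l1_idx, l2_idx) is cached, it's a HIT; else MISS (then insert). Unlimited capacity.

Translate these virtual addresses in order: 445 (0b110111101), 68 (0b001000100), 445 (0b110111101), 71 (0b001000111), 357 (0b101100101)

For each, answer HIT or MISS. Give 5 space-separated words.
vaddr=445: (6,7) not in TLB -> MISS, insert
vaddr=68: (1,0) not in TLB -> MISS, insert
vaddr=445: (6,7) in TLB -> HIT
vaddr=71: (1,0) in TLB -> HIT
vaddr=357: (5,4) not in TLB -> MISS, insert

Answer: MISS MISS HIT HIT MISS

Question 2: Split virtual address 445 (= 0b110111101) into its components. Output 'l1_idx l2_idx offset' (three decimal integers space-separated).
vaddr = 445 = 0b110111101
  top 3 bits -> l1_idx = 6
  next 3 bits -> l2_idx = 7
  bottom 3 bits -> offset = 5

Answer: 6 7 5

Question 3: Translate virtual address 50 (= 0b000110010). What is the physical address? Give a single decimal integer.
Answer: 50

Derivation:
vaddr = 50 = 0b000110010
Split: l1_idx=0, l2_idx=6, offset=2
L1[0] = 0
L2[0][6] = 6
paddr = 6 * 8 + 2 = 50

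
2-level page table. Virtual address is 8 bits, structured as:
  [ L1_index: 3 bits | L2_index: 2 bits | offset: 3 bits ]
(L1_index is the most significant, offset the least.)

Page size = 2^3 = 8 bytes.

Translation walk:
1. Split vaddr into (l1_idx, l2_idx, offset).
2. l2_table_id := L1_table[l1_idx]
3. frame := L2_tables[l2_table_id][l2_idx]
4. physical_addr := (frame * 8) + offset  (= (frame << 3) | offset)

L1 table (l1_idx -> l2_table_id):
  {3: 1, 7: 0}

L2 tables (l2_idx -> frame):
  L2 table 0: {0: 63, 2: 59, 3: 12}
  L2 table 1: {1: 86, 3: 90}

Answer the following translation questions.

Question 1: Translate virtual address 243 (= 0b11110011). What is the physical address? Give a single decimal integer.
Answer: 475

Derivation:
vaddr = 243 = 0b11110011
Split: l1_idx=7, l2_idx=2, offset=3
L1[7] = 0
L2[0][2] = 59
paddr = 59 * 8 + 3 = 475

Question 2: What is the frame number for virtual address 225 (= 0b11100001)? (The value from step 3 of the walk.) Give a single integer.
vaddr = 225: l1_idx=7, l2_idx=0
L1[7] = 0; L2[0][0] = 63

Answer: 63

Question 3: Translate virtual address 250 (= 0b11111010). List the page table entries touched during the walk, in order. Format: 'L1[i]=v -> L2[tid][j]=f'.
vaddr = 250 = 0b11111010
Split: l1_idx=7, l2_idx=3, offset=2

Answer: L1[7]=0 -> L2[0][3]=12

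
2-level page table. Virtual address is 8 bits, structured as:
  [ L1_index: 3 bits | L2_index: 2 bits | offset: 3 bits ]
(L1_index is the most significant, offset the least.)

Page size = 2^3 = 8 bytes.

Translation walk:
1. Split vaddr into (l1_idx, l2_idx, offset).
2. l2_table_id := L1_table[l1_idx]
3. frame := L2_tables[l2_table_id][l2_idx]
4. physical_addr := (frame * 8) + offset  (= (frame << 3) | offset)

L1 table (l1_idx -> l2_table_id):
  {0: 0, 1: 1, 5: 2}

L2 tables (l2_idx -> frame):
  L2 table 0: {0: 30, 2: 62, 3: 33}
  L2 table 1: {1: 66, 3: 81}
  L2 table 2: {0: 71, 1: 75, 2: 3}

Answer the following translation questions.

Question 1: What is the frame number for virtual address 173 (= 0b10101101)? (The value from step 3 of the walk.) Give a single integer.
Answer: 75

Derivation:
vaddr = 173: l1_idx=5, l2_idx=1
L1[5] = 2; L2[2][1] = 75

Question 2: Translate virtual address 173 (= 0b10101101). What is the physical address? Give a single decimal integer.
Answer: 605

Derivation:
vaddr = 173 = 0b10101101
Split: l1_idx=5, l2_idx=1, offset=5
L1[5] = 2
L2[2][1] = 75
paddr = 75 * 8 + 5 = 605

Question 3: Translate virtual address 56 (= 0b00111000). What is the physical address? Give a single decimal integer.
vaddr = 56 = 0b00111000
Split: l1_idx=1, l2_idx=3, offset=0
L1[1] = 1
L2[1][3] = 81
paddr = 81 * 8 + 0 = 648

Answer: 648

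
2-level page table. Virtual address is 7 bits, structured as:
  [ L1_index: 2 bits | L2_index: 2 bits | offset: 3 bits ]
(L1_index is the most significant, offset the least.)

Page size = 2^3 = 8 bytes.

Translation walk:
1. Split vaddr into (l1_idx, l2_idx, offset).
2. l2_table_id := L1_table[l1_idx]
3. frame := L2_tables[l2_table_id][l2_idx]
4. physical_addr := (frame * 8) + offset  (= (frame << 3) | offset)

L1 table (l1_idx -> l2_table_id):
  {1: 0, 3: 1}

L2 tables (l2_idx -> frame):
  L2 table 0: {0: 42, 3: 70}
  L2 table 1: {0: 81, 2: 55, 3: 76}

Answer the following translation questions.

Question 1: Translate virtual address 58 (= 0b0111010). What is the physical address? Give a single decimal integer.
Answer: 562

Derivation:
vaddr = 58 = 0b0111010
Split: l1_idx=1, l2_idx=3, offset=2
L1[1] = 0
L2[0][3] = 70
paddr = 70 * 8 + 2 = 562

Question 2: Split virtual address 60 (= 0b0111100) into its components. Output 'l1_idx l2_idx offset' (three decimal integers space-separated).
Answer: 1 3 4

Derivation:
vaddr = 60 = 0b0111100
  top 2 bits -> l1_idx = 1
  next 2 bits -> l2_idx = 3
  bottom 3 bits -> offset = 4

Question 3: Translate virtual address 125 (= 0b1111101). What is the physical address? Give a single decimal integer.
Answer: 613

Derivation:
vaddr = 125 = 0b1111101
Split: l1_idx=3, l2_idx=3, offset=5
L1[3] = 1
L2[1][3] = 76
paddr = 76 * 8 + 5 = 613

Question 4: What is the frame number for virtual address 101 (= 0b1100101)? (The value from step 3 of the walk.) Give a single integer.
vaddr = 101: l1_idx=3, l2_idx=0
L1[3] = 1; L2[1][0] = 81

Answer: 81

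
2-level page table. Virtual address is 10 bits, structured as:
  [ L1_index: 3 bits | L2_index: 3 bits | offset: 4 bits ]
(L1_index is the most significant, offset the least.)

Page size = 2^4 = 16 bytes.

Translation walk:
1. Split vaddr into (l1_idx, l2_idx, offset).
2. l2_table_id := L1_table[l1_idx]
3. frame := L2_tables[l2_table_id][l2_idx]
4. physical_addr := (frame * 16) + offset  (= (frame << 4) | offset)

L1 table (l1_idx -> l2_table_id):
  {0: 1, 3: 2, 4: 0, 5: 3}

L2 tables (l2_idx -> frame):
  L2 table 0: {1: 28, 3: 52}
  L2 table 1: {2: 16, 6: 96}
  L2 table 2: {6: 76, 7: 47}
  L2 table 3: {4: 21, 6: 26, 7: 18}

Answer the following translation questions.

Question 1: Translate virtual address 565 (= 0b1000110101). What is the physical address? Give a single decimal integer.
Answer: 837

Derivation:
vaddr = 565 = 0b1000110101
Split: l1_idx=4, l2_idx=3, offset=5
L1[4] = 0
L2[0][3] = 52
paddr = 52 * 16 + 5 = 837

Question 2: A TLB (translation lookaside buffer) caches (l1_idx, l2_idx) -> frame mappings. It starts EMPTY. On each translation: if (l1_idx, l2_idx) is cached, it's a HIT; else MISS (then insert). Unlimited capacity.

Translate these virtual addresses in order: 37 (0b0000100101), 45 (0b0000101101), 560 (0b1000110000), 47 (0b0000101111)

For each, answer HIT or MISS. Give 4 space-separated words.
Answer: MISS HIT MISS HIT

Derivation:
vaddr=37: (0,2) not in TLB -> MISS, insert
vaddr=45: (0,2) in TLB -> HIT
vaddr=560: (4,3) not in TLB -> MISS, insert
vaddr=47: (0,2) in TLB -> HIT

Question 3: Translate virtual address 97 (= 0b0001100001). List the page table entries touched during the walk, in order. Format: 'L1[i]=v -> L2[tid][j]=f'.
vaddr = 97 = 0b0001100001
Split: l1_idx=0, l2_idx=6, offset=1

Answer: L1[0]=1 -> L2[1][6]=96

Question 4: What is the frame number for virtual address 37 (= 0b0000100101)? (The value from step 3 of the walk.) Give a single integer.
vaddr = 37: l1_idx=0, l2_idx=2
L1[0] = 1; L2[1][2] = 16

Answer: 16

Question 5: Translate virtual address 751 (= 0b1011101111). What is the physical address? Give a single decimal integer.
Answer: 431

Derivation:
vaddr = 751 = 0b1011101111
Split: l1_idx=5, l2_idx=6, offset=15
L1[5] = 3
L2[3][6] = 26
paddr = 26 * 16 + 15 = 431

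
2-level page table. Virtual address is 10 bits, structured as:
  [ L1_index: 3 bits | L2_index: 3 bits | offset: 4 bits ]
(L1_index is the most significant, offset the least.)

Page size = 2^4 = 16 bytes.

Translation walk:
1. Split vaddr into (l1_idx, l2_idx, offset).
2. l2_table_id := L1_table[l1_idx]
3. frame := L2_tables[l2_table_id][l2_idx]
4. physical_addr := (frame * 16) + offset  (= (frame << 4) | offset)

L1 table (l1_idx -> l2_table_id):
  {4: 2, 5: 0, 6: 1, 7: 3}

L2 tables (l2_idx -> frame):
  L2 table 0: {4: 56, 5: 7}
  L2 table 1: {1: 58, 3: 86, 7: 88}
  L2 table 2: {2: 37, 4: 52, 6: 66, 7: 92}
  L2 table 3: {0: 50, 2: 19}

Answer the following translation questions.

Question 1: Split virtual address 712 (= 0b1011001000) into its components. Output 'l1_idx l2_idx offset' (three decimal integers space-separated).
Answer: 5 4 8

Derivation:
vaddr = 712 = 0b1011001000
  top 3 bits -> l1_idx = 5
  next 3 bits -> l2_idx = 4
  bottom 4 bits -> offset = 8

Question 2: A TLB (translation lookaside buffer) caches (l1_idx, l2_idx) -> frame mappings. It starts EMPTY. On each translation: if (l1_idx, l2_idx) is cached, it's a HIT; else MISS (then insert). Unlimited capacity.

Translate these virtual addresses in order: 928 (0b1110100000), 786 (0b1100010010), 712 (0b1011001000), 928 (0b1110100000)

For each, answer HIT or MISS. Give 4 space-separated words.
vaddr=928: (7,2) not in TLB -> MISS, insert
vaddr=786: (6,1) not in TLB -> MISS, insert
vaddr=712: (5,4) not in TLB -> MISS, insert
vaddr=928: (7,2) in TLB -> HIT

Answer: MISS MISS MISS HIT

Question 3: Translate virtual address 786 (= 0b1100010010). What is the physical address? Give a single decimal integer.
Answer: 930

Derivation:
vaddr = 786 = 0b1100010010
Split: l1_idx=6, l2_idx=1, offset=2
L1[6] = 1
L2[1][1] = 58
paddr = 58 * 16 + 2 = 930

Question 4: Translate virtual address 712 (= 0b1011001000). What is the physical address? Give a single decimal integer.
vaddr = 712 = 0b1011001000
Split: l1_idx=5, l2_idx=4, offset=8
L1[5] = 0
L2[0][4] = 56
paddr = 56 * 16 + 8 = 904

Answer: 904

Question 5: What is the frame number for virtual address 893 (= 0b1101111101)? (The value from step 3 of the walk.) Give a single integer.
vaddr = 893: l1_idx=6, l2_idx=7
L1[6] = 1; L2[1][7] = 88

Answer: 88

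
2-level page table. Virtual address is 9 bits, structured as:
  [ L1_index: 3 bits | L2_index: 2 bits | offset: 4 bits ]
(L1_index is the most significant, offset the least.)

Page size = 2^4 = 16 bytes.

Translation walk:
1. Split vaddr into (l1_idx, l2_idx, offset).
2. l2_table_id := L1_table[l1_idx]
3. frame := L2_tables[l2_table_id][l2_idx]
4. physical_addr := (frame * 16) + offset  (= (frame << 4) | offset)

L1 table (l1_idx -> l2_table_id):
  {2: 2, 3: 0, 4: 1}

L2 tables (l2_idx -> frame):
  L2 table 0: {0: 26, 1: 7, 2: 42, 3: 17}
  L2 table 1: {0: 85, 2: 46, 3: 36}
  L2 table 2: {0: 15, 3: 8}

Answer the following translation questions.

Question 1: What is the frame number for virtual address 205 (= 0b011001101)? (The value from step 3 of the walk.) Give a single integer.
Answer: 26

Derivation:
vaddr = 205: l1_idx=3, l2_idx=0
L1[3] = 0; L2[0][0] = 26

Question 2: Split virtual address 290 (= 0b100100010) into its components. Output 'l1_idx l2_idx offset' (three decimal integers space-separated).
vaddr = 290 = 0b100100010
  top 3 bits -> l1_idx = 4
  next 2 bits -> l2_idx = 2
  bottom 4 bits -> offset = 2

Answer: 4 2 2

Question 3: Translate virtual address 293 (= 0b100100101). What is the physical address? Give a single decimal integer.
vaddr = 293 = 0b100100101
Split: l1_idx=4, l2_idx=2, offset=5
L1[4] = 1
L2[1][2] = 46
paddr = 46 * 16 + 5 = 741

Answer: 741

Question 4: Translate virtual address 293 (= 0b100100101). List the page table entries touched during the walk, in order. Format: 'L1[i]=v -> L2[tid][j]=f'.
vaddr = 293 = 0b100100101
Split: l1_idx=4, l2_idx=2, offset=5

Answer: L1[4]=1 -> L2[1][2]=46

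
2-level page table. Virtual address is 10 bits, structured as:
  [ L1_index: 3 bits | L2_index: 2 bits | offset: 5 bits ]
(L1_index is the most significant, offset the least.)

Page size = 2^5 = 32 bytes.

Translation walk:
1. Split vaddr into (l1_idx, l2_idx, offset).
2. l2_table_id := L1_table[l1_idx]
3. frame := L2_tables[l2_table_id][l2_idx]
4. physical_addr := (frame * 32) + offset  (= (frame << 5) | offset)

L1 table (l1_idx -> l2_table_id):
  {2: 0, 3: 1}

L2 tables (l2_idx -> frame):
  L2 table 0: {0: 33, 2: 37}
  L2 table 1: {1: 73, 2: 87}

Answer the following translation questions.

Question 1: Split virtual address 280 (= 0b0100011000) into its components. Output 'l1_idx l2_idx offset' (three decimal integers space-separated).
vaddr = 280 = 0b0100011000
  top 3 bits -> l1_idx = 2
  next 2 bits -> l2_idx = 0
  bottom 5 bits -> offset = 24

Answer: 2 0 24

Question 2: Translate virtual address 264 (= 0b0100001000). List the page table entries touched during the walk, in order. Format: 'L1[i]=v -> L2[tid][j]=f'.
Answer: L1[2]=0 -> L2[0][0]=33

Derivation:
vaddr = 264 = 0b0100001000
Split: l1_idx=2, l2_idx=0, offset=8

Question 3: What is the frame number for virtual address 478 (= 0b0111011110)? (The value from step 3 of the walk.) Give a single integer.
vaddr = 478: l1_idx=3, l2_idx=2
L1[3] = 1; L2[1][2] = 87

Answer: 87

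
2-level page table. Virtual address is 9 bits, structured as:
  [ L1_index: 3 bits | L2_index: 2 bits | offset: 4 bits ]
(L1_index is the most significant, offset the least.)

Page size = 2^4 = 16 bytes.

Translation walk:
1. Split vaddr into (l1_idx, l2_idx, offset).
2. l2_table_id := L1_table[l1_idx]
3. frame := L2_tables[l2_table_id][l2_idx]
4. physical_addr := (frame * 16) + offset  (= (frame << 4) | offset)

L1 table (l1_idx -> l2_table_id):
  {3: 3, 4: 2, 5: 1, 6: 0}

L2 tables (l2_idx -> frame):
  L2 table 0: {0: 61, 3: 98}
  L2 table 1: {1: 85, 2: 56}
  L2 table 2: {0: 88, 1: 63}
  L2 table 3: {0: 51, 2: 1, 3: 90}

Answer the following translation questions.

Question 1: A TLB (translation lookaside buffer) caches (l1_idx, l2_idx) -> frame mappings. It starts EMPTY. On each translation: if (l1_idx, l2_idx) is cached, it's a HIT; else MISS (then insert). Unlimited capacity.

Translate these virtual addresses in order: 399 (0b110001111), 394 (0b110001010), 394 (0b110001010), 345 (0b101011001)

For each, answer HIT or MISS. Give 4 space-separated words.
Answer: MISS HIT HIT MISS

Derivation:
vaddr=399: (6,0) not in TLB -> MISS, insert
vaddr=394: (6,0) in TLB -> HIT
vaddr=394: (6,0) in TLB -> HIT
vaddr=345: (5,1) not in TLB -> MISS, insert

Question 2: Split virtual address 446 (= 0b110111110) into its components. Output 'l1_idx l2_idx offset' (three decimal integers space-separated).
vaddr = 446 = 0b110111110
  top 3 bits -> l1_idx = 6
  next 2 bits -> l2_idx = 3
  bottom 4 bits -> offset = 14

Answer: 6 3 14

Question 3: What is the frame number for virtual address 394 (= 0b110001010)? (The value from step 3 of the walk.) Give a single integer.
Answer: 61

Derivation:
vaddr = 394: l1_idx=6, l2_idx=0
L1[6] = 0; L2[0][0] = 61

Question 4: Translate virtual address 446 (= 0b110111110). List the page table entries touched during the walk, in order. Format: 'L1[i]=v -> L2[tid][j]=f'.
vaddr = 446 = 0b110111110
Split: l1_idx=6, l2_idx=3, offset=14

Answer: L1[6]=0 -> L2[0][3]=98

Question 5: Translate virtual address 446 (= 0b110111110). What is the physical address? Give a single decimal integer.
vaddr = 446 = 0b110111110
Split: l1_idx=6, l2_idx=3, offset=14
L1[6] = 0
L2[0][3] = 98
paddr = 98 * 16 + 14 = 1582

Answer: 1582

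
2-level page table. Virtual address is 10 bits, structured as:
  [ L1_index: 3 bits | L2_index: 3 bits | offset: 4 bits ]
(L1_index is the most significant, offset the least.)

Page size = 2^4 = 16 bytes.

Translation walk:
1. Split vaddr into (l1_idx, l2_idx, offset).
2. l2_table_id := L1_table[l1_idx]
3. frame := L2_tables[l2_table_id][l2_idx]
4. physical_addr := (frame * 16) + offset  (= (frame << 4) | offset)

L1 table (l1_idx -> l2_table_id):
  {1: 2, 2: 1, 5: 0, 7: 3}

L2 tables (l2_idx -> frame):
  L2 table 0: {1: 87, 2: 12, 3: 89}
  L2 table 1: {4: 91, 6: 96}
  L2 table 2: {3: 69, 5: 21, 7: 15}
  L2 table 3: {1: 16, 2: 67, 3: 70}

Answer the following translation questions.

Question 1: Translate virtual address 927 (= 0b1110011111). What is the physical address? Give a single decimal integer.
Answer: 271

Derivation:
vaddr = 927 = 0b1110011111
Split: l1_idx=7, l2_idx=1, offset=15
L1[7] = 3
L2[3][1] = 16
paddr = 16 * 16 + 15 = 271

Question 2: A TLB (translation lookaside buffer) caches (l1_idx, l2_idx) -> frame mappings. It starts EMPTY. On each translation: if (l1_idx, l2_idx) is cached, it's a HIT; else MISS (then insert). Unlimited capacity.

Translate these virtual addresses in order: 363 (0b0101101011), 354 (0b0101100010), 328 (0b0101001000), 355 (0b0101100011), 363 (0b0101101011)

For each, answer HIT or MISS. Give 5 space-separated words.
Answer: MISS HIT MISS HIT HIT

Derivation:
vaddr=363: (2,6) not in TLB -> MISS, insert
vaddr=354: (2,6) in TLB -> HIT
vaddr=328: (2,4) not in TLB -> MISS, insert
vaddr=355: (2,6) in TLB -> HIT
vaddr=363: (2,6) in TLB -> HIT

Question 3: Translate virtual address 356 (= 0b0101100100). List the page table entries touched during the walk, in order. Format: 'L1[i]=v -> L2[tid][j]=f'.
Answer: L1[2]=1 -> L2[1][6]=96

Derivation:
vaddr = 356 = 0b0101100100
Split: l1_idx=2, l2_idx=6, offset=4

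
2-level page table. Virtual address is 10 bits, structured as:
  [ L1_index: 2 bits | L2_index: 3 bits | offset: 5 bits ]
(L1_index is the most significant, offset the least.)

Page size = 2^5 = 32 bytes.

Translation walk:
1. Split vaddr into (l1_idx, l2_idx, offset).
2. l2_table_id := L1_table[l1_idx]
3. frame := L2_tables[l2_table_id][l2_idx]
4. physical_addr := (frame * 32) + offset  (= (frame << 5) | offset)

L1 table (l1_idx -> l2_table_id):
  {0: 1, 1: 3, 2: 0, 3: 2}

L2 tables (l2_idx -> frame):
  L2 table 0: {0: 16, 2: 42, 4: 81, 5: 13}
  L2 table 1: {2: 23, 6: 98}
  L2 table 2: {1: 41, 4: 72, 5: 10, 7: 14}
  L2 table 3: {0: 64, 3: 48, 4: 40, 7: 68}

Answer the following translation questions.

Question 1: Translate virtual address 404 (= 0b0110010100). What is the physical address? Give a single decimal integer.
Answer: 1300

Derivation:
vaddr = 404 = 0b0110010100
Split: l1_idx=1, l2_idx=4, offset=20
L1[1] = 3
L2[3][4] = 40
paddr = 40 * 32 + 20 = 1300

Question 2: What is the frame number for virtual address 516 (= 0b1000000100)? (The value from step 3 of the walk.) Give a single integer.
Answer: 16

Derivation:
vaddr = 516: l1_idx=2, l2_idx=0
L1[2] = 0; L2[0][0] = 16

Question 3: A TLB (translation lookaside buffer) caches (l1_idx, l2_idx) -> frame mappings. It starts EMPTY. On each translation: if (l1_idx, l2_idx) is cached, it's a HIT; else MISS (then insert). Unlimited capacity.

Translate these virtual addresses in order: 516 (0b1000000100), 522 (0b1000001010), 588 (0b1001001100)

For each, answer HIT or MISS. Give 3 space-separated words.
Answer: MISS HIT MISS

Derivation:
vaddr=516: (2,0) not in TLB -> MISS, insert
vaddr=522: (2,0) in TLB -> HIT
vaddr=588: (2,2) not in TLB -> MISS, insert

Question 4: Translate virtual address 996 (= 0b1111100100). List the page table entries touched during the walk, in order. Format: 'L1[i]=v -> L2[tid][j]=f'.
vaddr = 996 = 0b1111100100
Split: l1_idx=3, l2_idx=7, offset=4

Answer: L1[3]=2 -> L2[2][7]=14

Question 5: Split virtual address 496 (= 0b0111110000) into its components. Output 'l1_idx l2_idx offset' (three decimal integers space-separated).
Answer: 1 7 16

Derivation:
vaddr = 496 = 0b0111110000
  top 2 bits -> l1_idx = 1
  next 3 bits -> l2_idx = 7
  bottom 5 bits -> offset = 16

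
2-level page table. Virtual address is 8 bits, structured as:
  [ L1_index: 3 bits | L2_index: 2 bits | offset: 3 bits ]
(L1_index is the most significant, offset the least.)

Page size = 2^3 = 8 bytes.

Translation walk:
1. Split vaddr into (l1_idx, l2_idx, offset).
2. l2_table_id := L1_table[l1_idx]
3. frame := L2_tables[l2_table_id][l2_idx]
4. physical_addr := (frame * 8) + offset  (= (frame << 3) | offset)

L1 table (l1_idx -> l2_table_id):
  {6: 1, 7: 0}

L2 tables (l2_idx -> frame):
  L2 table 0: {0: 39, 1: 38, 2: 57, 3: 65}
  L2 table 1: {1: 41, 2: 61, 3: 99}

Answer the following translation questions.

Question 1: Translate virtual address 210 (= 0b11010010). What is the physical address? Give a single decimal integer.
Answer: 490

Derivation:
vaddr = 210 = 0b11010010
Split: l1_idx=6, l2_idx=2, offset=2
L1[6] = 1
L2[1][2] = 61
paddr = 61 * 8 + 2 = 490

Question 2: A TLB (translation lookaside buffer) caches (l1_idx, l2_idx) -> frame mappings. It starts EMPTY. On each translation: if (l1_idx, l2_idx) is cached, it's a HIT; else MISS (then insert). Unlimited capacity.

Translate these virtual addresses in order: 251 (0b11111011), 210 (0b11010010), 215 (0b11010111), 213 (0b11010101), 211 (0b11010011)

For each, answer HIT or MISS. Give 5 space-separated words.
Answer: MISS MISS HIT HIT HIT

Derivation:
vaddr=251: (7,3) not in TLB -> MISS, insert
vaddr=210: (6,2) not in TLB -> MISS, insert
vaddr=215: (6,2) in TLB -> HIT
vaddr=213: (6,2) in TLB -> HIT
vaddr=211: (6,2) in TLB -> HIT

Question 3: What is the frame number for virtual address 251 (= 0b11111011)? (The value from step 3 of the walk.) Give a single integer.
vaddr = 251: l1_idx=7, l2_idx=3
L1[7] = 0; L2[0][3] = 65

Answer: 65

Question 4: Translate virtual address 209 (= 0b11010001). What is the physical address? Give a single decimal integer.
Answer: 489

Derivation:
vaddr = 209 = 0b11010001
Split: l1_idx=6, l2_idx=2, offset=1
L1[6] = 1
L2[1][2] = 61
paddr = 61 * 8 + 1 = 489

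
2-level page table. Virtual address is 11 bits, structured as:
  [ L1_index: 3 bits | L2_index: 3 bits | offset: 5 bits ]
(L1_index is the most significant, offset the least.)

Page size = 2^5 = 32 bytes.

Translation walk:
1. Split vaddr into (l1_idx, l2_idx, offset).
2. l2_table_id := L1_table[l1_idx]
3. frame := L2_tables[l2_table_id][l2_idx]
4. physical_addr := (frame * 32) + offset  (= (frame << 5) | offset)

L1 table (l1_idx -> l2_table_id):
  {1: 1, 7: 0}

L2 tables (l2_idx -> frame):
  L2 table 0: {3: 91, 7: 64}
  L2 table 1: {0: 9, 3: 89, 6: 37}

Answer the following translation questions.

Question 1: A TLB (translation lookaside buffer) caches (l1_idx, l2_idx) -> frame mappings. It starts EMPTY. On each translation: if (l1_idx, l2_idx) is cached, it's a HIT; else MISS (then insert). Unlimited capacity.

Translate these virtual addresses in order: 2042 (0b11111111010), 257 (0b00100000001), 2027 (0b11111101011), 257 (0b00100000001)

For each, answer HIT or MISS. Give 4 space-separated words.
vaddr=2042: (7,7) not in TLB -> MISS, insert
vaddr=257: (1,0) not in TLB -> MISS, insert
vaddr=2027: (7,7) in TLB -> HIT
vaddr=257: (1,0) in TLB -> HIT

Answer: MISS MISS HIT HIT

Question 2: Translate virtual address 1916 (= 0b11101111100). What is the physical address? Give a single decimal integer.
vaddr = 1916 = 0b11101111100
Split: l1_idx=7, l2_idx=3, offset=28
L1[7] = 0
L2[0][3] = 91
paddr = 91 * 32 + 28 = 2940

Answer: 2940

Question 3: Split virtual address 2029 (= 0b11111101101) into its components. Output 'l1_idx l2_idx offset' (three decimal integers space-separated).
Answer: 7 7 13

Derivation:
vaddr = 2029 = 0b11111101101
  top 3 bits -> l1_idx = 7
  next 3 bits -> l2_idx = 7
  bottom 5 bits -> offset = 13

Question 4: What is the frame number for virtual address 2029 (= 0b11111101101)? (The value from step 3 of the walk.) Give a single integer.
Answer: 64

Derivation:
vaddr = 2029: l1_idx=7, l2_idx=7
L1[7] = 0; L2[0][7] = 64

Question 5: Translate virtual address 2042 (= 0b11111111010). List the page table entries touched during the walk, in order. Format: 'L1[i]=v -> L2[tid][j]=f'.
Answer: L1[7]=0 -> L2[0][7]=64

Derivation:
vaddr = 2042 = 0b11111111010
Split: l1_idx=7, l2_idx=7, offset=26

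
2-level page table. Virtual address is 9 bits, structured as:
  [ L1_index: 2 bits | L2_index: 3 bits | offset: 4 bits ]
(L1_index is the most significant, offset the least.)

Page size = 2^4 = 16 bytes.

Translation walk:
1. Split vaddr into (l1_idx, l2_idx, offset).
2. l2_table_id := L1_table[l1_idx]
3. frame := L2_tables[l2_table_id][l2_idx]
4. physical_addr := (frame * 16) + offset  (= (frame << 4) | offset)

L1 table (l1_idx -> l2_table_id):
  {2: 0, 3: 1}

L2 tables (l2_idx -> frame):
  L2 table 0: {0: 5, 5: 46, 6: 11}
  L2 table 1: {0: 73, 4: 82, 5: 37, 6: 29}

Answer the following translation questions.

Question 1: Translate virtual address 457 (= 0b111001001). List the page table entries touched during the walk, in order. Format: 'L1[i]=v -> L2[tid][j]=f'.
vaddr = 457 = 0b111001001
Split: l1_idx=3, l2_idx=4, offset=9

Answer: L1[3]=1 -> L2[1][4]=82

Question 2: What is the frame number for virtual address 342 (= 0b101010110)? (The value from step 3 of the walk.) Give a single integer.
Answer: 46

Derivation:
vaddr = 342: l1_idx=2, l2_idx=5
L1[2] = 0; L2[0][5] = 46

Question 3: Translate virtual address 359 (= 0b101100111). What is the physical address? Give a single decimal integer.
vaddr = 359 = 0b101100111
Split: l1_idx=2, l2_idx=6, offset=7
L1[2] = 0
L2[0][6] = 11
paddr = 11 * 16 + 7 = 183

Answer: 183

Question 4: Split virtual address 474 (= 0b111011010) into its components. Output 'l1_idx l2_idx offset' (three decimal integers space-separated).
Answer: 3 5 10

Derivation:
vaddr = 474 = 0b111011010
  top 2 bits -> l1_idx = 3
  next 3 bits -> l2_idx = 5
  bottom 4 bits -> offset = 10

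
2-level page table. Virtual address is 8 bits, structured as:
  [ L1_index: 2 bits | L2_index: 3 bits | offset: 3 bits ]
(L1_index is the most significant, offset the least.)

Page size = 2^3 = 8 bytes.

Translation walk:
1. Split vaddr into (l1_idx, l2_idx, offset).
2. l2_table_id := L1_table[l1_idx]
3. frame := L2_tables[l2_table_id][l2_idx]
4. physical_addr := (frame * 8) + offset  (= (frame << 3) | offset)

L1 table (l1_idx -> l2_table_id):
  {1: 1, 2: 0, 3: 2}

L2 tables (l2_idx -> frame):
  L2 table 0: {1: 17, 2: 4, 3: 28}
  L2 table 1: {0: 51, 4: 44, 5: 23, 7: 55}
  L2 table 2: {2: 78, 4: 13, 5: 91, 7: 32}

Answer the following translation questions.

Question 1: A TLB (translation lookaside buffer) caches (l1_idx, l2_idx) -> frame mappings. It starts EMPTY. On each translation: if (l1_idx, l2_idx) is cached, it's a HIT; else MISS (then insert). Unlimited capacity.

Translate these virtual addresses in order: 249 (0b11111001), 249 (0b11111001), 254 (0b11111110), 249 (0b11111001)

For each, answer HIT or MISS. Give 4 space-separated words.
Answer: MISS HIT HIT HIT

Derivation:
vaddr=249: (3,7) not in TLB -> MISS, insert
vaddr=249: (3,7) in TLB -> HIT
vaddr=254: (3,7) in TLB -> HIT
vaddr=249: (3,7) in TLB -> HIT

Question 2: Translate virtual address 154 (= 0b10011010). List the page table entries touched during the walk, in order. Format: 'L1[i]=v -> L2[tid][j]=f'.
Answer: L1[2]=0 -> L2[0][3]=28

Derivation:
vaddr = 154 = 0b10011010
Split: l1_idx=2, l2_idx=3, offset=2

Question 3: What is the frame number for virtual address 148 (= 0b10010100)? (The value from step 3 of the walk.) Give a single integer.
Answer: 4

Derivation:
vaddr = 148: l1_idx=2, l2_idx=2
L1[2] = 0; L2[0][2] = 4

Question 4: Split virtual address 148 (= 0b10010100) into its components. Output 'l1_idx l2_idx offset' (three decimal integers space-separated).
vaddr = 148 = 0b10010100
  top 2 bits -> l1_idx = 2
  next 3 bits -> l2_idx = 2
  bottom 3 bits -> offset = 4

Answer: 2 2 4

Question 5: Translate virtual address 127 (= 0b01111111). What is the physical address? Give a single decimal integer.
Answer: 447

Derivation:
vaddr = 127 = 0b01111111
Split: l1_idx=1, l2_idx=7, offset=7
L1[1] = 1
L2[1][7] = 55
paddr = 55 * 8 + 7 = 447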